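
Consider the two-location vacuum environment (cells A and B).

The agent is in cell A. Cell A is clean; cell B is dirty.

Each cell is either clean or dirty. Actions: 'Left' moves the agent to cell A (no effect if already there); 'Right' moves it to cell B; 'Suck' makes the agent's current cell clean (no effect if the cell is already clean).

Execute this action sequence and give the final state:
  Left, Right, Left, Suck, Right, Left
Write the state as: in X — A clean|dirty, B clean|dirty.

1. Left → in A — A clean, B dirty
2. Right → in B — A clean, B dirty
3. Left → in A — A clean, B dirty
4. Suck → in A — A clean, B dirty
5. Right → in B — A clean, B dirty
6. Left → in A — A clean, B dirty

in A — A clean, B dirty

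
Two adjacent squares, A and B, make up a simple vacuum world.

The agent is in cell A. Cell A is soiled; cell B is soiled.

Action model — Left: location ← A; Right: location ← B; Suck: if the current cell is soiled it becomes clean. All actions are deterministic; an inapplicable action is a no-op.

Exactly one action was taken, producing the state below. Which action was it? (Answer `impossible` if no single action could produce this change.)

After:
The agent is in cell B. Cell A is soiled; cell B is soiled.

try  Left: loc=A A=soiled B=soiled
try Right: loc=B A=soiled B=soiled  ← match
try  Suck: loc=A A=clean B=soiled

Right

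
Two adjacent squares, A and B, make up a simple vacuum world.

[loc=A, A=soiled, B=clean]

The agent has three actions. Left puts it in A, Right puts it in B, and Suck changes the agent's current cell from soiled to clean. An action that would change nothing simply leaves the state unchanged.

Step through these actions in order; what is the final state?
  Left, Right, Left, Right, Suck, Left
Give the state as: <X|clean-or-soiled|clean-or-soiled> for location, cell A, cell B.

<A|soiled|clean>

1. Left → <A|soiled|clean>
2. Right → <B|soiled|clean>
3. Left → <A|soiled|clean>
4. Right → <B|soiled|clean>
5. Suck → <B|soiled|clean>
6. Left → <A|soiled|clean>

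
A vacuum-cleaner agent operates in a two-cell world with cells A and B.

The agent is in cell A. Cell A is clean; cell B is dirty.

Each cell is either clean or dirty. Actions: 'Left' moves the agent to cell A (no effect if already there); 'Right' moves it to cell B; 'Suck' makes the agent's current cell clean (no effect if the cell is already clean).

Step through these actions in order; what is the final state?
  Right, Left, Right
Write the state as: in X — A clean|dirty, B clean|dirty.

in B — A clean, B dirty

t=1 Right ⇒ in B — A clean, B dirty
t=2 Left ⇒ in A — A clean, B dirty
t=3 Right ⇒ in B — A clean, B dirty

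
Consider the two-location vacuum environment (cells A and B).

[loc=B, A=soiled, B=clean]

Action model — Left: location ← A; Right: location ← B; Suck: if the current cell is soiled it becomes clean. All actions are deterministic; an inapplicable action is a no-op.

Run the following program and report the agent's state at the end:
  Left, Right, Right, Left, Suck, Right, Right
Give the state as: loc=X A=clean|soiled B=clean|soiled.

1) do Left; now loc=A A=soiled B=clean
2) do Right; now loc=B A=soiled B=clean
3) do Right; now loc=B A=soiled B=clean
4) do Left; now loc=A A=soiled B=clean
5) do Suck; now loc=A A=clean B=clean
6) do Right; now loc=B A=clean B=clean
7) do Right; now loc=B A=clean B=clean

loc=B A=clean B=clean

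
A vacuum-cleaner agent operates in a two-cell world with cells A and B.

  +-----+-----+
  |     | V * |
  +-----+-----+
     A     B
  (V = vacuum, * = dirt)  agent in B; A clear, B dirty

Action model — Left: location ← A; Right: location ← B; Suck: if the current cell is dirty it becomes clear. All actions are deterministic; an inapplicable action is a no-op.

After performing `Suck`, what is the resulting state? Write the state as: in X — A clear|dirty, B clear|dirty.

in B — A clear, B clear

start: in B — A clear, B dirty
t=1 Suck ⇒ in B — A clear, B clear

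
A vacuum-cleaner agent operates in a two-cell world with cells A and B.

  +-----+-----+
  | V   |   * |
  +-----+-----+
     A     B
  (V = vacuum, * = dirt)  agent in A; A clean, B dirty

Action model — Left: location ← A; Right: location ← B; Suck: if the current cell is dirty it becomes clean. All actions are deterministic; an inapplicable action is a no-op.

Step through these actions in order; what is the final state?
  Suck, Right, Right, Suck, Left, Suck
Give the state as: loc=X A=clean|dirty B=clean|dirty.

t=1 Suck ⇒ loc=A A=clean B=dirty
t=2 Right ⇒ loc=B A=clean B=dirty
t=3 Right ⇒ loc=B A=clean B=dirty
t=4 Suck ⇒ loc=B A=clean B=clean
t=5 Left ⇒ loc=A A=clean B=clean
t=6 Suck ⇒ loc=A A=clean B=clean

loc=A A=clean B=clean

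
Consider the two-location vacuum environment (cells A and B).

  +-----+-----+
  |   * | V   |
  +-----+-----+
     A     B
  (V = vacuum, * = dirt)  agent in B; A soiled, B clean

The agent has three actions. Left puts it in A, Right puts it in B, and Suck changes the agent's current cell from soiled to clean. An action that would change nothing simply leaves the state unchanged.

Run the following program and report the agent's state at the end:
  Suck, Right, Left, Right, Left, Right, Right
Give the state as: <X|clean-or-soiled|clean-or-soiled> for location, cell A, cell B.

1) do Suck; now <B|soiled|clean>
2) do Right; now <B|soiled|clean>
3) do Left; now <A|soiled|clean>
4) do Right; now <B|soiled|clean>
5) do Left; now <A|soiled|clean>
6) do Right; now <B|soiled|clean>
7) do Right; now <B|soiled|clean>

<B|soiled|clean>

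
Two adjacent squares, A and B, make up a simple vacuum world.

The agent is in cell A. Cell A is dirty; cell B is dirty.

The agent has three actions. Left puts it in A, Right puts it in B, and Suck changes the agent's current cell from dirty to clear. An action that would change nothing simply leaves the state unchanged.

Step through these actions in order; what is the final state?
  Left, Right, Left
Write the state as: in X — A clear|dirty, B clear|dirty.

in A — A dirty, B dirty

1. Left → in A — A dirty, B dirty
2. Right → in B — A dirty, B dirty
3. Left → in A — A dirty, B dirty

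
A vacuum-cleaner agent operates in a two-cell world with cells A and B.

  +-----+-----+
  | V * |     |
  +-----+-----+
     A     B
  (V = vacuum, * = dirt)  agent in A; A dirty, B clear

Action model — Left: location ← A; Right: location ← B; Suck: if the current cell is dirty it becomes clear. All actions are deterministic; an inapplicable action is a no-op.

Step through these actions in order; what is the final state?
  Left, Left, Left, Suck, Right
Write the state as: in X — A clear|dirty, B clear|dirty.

Left (#1): in A — A dirty, B clear
Left (#2): in A — A dirty, B clear
Left (#3): in A — A dirty, B clear
Suck (#4): in A — A clear, B clear
Right (#5): in B — A clear, B clear

in B — A clear, B clear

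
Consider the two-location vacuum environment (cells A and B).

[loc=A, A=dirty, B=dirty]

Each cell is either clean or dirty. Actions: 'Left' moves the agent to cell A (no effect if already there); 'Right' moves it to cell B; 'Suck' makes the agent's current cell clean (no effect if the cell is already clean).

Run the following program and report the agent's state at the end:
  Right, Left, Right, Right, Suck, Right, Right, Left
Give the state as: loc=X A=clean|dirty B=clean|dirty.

loc=A A=dirty B=clean

t=1 Right ⇒ loc=B A=dirty B=dirty
t=2 Left ⇒ loc=A A=dirty B=dirty
t=3 Right ⇒ loc=B A=dirty B=dirty
t=4 Right ⇒ loc=B A=dirty B=dirty
t=5 Suck ⇒ loc=B A=dirty B=clean
t=6 Right ⇒ loc=B A=dirty B=clean
t=7 Right ⇒ loc=B A=dirty B=clean
t=8 Left ⇒ loc=A A=dirty B=clean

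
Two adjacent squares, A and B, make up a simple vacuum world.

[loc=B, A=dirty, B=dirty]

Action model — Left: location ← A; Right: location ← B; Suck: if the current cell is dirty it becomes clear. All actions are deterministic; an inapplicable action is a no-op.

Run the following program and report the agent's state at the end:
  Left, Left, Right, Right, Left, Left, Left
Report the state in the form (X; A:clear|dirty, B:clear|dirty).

(A; A:dirty, B:dirty)

step 1/7 (Left): (A; A:dirty, B:dirty)
step 2/7 (Left): (A; A:dirty, B:dirty)
step 3/7 (Right): (B; A:dirty, B:dirty)
step 4/7 (Right): (B; A:dirty, B:dirty)
step 5/7 (Left): (A; A:dirty, B:dirty)
step 6/7 (Left): (A; A:dirty, B:dirty)
step 7/7 (Left): (A; A:dirty, B:dirty)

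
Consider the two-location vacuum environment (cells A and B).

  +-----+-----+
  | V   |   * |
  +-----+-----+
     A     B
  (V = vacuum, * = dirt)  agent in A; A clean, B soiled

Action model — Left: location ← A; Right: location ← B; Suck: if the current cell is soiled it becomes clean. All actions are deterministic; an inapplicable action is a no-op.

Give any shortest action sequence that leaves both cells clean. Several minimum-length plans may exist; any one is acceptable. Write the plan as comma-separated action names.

1) do Right; now loc=B A=clean B=soiled
2) do Suck; now loc=B A=clean B=clean
min 2: go B then Suck

Right, Suck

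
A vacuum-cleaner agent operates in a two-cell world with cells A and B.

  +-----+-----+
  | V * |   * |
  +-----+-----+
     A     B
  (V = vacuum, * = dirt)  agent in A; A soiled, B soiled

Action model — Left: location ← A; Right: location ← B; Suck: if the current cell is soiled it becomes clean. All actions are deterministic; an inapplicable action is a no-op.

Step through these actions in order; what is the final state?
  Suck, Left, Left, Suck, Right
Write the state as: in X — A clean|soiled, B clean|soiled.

Suck (#1): in A — A clean, B soiled
Left (#2): in A — A clean, B soiled
Left (#3): in A — A clean, B soiled
Suck (#4): in A — A clean, B soiled
Right (#5): in B — A clean, B soiled

in B — A clean, B soiled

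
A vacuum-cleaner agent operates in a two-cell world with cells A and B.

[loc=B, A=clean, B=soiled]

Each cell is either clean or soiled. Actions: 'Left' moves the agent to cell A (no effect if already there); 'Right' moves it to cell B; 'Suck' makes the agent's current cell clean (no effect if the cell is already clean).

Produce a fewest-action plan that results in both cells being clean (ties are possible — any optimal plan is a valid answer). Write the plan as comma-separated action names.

Suck

step 1/1 (Suck): (B; A:clean, B:clean)
min 1: B is soiled, one Suck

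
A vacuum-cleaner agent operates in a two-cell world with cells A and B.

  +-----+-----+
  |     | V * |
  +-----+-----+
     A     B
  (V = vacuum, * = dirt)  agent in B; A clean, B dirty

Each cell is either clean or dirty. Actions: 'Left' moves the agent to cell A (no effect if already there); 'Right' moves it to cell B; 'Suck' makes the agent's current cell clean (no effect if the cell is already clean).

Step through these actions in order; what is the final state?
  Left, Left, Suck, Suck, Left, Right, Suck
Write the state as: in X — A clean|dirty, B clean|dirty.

1) do Left; now in A — A clean, B dirty
2) do Left; now in A — A clean, B dirty
3) do Suck; now in A — A clean, B dirty
4) do Suck; now in A — A clean, B dirty
5) do Left; now in A — A clean, B dirty
6) do Right; now in B — A clean, B dirty
7) do Suck; now in B — A clean, B clean

in B — A clean, B clean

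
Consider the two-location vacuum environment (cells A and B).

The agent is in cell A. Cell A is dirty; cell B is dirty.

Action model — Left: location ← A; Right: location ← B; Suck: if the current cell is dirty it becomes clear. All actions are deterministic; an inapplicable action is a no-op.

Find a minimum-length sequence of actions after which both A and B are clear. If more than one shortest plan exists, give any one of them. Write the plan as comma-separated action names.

Suck, Right, Suck

step 1/3 (Suck): in A — A clear, B dirty
step 2/3 (Right): in B — A clear, B dirty
step 3/3 (Suck): in B — A clear, B clear
min 3: Suck A + move + Suck B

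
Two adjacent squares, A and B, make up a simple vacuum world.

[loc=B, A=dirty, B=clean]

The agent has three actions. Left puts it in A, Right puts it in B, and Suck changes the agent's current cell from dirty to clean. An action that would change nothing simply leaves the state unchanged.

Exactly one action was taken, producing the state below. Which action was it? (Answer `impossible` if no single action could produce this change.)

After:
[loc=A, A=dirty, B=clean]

try  Left: <A|dirty|clean>  ← match
try Right: <B|dirty|clean>
try  Suck: <B|dirty|clean>

Left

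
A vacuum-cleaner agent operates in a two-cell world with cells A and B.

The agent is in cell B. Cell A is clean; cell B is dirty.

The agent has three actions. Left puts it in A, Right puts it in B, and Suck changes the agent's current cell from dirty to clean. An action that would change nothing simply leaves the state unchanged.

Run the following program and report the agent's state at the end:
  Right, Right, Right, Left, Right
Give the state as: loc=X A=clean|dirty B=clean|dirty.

loc=B A=clean B=dirty

1. Right → loc=B A=clean B=dirty
2. Right → loc=B A=clean B=dirty
3. Right → loc=B A=clean B=dirty
4. Left → loc=A A=clean B=dirty
5. Right → loc=B A=clean B=dirty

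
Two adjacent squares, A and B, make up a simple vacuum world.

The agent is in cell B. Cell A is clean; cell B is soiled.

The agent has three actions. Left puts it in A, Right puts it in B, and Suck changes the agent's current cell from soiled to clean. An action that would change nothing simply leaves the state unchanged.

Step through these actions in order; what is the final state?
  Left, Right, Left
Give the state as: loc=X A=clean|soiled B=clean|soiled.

loc=A A=clean B=soiled

Left (#1): loc=A A=clean B=soiled
Right (#2): loc=B A=clean B=soiled
Left (#3): loc=A A=clean B=soiled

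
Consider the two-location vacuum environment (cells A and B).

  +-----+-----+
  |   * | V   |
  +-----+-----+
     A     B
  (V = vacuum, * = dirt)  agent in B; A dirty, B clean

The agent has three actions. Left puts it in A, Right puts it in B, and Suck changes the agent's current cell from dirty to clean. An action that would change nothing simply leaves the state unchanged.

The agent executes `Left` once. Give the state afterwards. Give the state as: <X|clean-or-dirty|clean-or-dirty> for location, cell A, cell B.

<A|dirty|clean>

start: <B|dirty|clean>
Left (#1): <A|dirty|clean>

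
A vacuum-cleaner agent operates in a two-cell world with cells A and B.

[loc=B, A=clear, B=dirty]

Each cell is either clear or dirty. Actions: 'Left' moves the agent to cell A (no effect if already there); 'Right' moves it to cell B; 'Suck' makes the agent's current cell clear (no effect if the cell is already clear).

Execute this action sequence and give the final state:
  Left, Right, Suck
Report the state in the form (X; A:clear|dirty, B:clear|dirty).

1. Left → (A; A:clear, B:dirty)
2. Right → (B; A:clear, B:dirty)
3. Suck → (B; A:clear, B:clear)

(B; A:clear, B:clear)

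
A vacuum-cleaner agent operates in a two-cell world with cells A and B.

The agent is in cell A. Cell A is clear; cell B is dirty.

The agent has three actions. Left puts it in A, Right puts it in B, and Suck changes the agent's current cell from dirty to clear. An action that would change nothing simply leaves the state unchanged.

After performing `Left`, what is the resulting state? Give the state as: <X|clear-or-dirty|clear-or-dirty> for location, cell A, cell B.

<A|clear|dirty>

start: <A|clear|dirty>
[1] after Left: <A|clear|dirty>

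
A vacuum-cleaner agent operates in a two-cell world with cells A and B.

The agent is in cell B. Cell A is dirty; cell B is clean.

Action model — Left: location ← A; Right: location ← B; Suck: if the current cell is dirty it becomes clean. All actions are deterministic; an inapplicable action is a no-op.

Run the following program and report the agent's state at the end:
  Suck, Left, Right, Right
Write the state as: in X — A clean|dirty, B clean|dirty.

in B — A dirty, B clean

[1] after Suck: in B — A dirty, B clean
[2] after Left: in A — A dirty, B clean
[3] after Right: in B — A dirty, B clean
[4] after Right: in B — A dirty, B clean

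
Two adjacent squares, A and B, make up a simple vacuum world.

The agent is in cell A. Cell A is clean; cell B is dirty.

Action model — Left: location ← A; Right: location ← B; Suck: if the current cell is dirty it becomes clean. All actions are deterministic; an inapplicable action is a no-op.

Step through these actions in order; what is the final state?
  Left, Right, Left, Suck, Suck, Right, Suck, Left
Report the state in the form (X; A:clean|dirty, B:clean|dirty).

step 1/8 (Left): (A; A:clean, B:dirty)
step 2/8 (Right): (B; A:clean, B:dirty)
step 3/8 (Left): (A; A:clean, B:dirty)
step 4/8 (Suck): (A; A:clean, B:dirty)
step 5/8 (Suck): (A; A:clean, B:dirty)
step 6/8 (Right): (B; A:clean, B:dirty)
step 7/8 (Suck): (B; A:clean, B:clean)
step 8/8 (Left): (A; A:clean, B:clean)

(A; A:clean, B:clean)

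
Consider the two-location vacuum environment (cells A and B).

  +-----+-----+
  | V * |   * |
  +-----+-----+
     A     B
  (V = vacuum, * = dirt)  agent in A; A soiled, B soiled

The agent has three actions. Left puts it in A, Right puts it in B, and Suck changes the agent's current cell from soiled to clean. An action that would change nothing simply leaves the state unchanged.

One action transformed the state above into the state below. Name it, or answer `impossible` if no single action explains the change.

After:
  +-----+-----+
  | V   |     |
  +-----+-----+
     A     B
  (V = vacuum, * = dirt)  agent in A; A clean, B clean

try  Left: loc=A A=soiled B=soiled
try Right: loc=B A=soiled B=soiled
try  Suck: loc=A A=clean B=soiled
no single action produces the after-state

impossible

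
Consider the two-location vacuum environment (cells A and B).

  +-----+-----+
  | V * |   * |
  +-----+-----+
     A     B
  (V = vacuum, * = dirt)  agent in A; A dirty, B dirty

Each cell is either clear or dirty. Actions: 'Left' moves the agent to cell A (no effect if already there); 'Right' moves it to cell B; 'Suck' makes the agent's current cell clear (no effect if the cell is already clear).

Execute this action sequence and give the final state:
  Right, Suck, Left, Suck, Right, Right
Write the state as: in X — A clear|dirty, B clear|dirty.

in B — A clear, B clear

[1] after Right: in B — A dirty, B dirty
[2] after Suck: in B — A dirty, B clear
[3] after Left: in A — A dirty, B clear
[4] after Suck: in A — A clear, B clear
[5] after Right: in B — A clear, B clear
[6] after Right: in B — A clear, B clear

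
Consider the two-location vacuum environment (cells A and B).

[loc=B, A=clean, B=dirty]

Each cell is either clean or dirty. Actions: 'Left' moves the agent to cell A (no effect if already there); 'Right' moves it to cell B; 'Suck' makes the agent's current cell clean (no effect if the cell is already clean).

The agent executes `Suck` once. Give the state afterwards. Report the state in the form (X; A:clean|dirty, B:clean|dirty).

start: (B; A:clean, B:dirty)
t=1 Suck ⇒ (B; A:clean, B:clean)

(B; A:clean, B:clean)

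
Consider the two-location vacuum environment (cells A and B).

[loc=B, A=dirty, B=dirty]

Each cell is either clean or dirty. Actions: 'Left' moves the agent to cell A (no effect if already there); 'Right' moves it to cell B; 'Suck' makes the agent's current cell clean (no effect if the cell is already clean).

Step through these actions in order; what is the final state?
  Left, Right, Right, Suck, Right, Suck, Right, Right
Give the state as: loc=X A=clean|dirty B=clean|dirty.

[1] after Left: loc=A A=dirty B=dirty
[2] after Right: loc=B A=dirty B=dirty
[3] after Right: loc=B A=dirty B=dirty
[4] after Suck: loc=B A=dirty B=clean
[5] after Right: loc=B A=dirty B=clean
[6] after Suck: loc=B A=dirty B=clean
[7] after Right: loc=B A=dirty B=clean
[8] after Right: loc=B A=dirty B=clean

loc=B A=dirty B=clean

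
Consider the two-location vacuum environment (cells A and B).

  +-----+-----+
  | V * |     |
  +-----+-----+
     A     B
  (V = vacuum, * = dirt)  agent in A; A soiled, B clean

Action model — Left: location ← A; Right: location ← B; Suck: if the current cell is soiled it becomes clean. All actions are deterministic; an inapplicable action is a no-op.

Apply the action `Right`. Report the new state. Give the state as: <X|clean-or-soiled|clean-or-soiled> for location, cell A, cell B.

<B|soiled|clean>

start: <A|soiled|clean>
1. Right → <B|soiled|clean>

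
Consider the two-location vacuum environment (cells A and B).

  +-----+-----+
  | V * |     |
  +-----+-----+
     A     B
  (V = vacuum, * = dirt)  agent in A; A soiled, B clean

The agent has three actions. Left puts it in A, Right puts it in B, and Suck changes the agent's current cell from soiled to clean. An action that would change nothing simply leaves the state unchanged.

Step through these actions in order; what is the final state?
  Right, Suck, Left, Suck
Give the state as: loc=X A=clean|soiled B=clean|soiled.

loc=A A=clean B=clean

1. Right → loc=B A=soiled B=clean
2. Suck → loc=B A=soiled B=clean
3. Left → loc=A A=soiled B=clean
4. Suck → loc=A A=clean B=clean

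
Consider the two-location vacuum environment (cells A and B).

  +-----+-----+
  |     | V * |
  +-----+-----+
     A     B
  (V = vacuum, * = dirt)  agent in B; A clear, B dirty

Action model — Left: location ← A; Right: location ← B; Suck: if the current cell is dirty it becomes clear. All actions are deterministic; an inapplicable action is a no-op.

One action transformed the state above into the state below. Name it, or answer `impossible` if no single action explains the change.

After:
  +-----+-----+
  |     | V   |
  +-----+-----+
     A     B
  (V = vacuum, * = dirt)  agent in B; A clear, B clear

Suck

try  Left: (A; A:clear, B:dirty)
try Right: (B; A:clear, B:dirty)
try  Suck: (B; A:clear, B:clear)  ← match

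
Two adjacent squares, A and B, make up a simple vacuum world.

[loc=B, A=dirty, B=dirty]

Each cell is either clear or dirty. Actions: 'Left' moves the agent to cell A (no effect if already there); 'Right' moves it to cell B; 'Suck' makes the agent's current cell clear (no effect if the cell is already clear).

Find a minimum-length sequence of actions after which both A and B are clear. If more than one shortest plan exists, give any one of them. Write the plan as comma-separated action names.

Suck, Left, Suck

t=1 Suck ⇒ loc=B A=dirty B=clear
t=2 Left ⇒ loc=A A=dirty B=clear
t=3 Suck ⇒ loc=A A=clear B=clear
min 3: Suck B + move + Suck A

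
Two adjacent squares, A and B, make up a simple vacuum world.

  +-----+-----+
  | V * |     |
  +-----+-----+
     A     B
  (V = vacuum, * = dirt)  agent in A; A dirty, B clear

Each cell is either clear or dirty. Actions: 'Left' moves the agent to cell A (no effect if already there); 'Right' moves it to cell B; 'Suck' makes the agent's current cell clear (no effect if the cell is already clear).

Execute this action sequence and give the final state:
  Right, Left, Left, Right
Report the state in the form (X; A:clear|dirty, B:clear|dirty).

(B; A:dirty, B:clear)

t=1 Right ⇒ (B; A:dirty, B:clear)
t=2 Left ⇒ (A; A:dirty, B:clear)
t=3 Left ⇒ (A; A:dirty, B:clear)
t=4 Right ⇒ (B; A:dirty, B:clear)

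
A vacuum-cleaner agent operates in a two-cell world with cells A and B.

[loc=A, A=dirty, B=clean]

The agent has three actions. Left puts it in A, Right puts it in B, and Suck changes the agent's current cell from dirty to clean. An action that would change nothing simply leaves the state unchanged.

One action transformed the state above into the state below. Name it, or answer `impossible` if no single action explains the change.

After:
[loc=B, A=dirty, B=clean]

Right

try  Left: <A|dirty|clean>
try Right: <B|dirty|clean>  ← match
try  Suck: <A|clean|clean>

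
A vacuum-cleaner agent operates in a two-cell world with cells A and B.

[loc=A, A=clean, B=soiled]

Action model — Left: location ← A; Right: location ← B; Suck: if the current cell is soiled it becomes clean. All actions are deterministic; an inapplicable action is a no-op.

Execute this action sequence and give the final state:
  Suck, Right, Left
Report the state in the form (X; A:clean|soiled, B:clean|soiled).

t=1 Suck ⇒ (A; A:clean, B:soiled)
t=2 Right ⇒ (B; A:clean, B:soiled)
t=3 Left ⇒ (A; A:clean, B:soiled)

(A; A:clean, B:soiled)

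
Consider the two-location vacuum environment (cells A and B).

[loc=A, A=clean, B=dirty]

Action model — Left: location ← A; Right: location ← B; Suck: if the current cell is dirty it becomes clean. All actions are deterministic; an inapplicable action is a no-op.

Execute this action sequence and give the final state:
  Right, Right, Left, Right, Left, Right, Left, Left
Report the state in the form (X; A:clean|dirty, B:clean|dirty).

(A; A:clean, B:dirty)

Right (#1): (B; A:clean, B:dirty)
Right (#2): (B; A:clean, B:dirty)
Left (#3): (A; A:clean, B:dirty)
Right (#4): (B; A:clean, B:dirty)
Left (#5): (A; A:clean, B:dirty)
Right (#6): (B; A:clean, B:dirty)
Left (#7): (A; A:clean, B:dirty)
Left (#8): (A; A:clean, B:dirty)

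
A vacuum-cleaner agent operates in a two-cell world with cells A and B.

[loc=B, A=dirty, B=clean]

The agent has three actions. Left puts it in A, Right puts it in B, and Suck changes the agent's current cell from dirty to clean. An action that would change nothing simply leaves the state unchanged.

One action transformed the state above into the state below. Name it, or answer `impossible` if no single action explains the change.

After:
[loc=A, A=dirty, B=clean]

try  Left: loc=A A=dirty B=clean  ← match
try Right: loc=B A=dirty B=clean
try  Suck: loc=B A=dirty B=clean

Left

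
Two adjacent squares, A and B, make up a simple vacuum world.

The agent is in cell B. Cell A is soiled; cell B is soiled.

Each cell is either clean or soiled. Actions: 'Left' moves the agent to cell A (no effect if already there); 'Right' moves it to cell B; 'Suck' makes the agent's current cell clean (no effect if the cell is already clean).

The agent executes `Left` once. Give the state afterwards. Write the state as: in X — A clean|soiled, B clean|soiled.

start: in B — A soiled, B soiled
[1] after Left: in A — A soiled, B soiled

in A — A soiled, B soiled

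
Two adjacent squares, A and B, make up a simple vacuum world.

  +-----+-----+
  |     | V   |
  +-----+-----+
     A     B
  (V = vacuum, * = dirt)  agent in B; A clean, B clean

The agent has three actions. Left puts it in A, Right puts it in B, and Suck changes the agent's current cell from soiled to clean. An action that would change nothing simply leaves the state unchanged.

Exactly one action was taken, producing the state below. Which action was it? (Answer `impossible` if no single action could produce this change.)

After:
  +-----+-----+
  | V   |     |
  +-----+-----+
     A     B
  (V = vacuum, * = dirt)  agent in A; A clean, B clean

Left

try  Left: (A; A:clean, B:clean)  ← match
try Right: (B; A:clean, B:clean)
try  Suck: (B; A:clean, B:clean)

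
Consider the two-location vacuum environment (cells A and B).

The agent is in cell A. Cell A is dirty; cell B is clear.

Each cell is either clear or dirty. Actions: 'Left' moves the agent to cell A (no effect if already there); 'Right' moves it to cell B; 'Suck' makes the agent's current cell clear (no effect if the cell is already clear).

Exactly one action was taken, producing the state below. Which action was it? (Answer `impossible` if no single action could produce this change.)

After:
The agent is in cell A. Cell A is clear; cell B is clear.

try  Left: in A — A dirty, B clear
try Right: in B — A dirty, B clear
try  Suck: in A — A clear, B clear  ← match

Suck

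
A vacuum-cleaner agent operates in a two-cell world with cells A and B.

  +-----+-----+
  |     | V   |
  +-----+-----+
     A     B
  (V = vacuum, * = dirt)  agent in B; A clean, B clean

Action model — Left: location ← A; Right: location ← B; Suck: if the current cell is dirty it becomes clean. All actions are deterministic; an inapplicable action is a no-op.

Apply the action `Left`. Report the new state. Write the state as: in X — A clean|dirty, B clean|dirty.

start: in B — A clean, B clean
Left (#1): in A — A clean, B clean

in A — A clean, B clean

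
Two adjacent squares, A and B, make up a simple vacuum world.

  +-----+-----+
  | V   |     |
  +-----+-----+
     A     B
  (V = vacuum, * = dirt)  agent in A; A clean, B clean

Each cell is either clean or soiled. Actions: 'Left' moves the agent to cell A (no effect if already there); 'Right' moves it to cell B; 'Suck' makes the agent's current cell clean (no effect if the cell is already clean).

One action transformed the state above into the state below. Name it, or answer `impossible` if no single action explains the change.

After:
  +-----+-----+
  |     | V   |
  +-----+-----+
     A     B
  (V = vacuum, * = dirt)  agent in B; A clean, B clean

Right

try  Left: loc=A A=clean B=clean
try Right: loc=B A=clean B=clean  ← match
try  Suck: loc=A A=clean B=clean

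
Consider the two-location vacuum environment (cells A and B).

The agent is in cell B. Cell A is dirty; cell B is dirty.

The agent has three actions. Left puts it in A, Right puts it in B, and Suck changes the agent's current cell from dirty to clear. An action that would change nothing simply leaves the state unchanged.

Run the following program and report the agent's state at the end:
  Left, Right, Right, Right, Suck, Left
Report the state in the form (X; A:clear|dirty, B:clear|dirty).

[1] after Left: (A; A:dirty, B:dirty)
[2] after Right: (B; A:dirty, B:dirty)
[3] after Right: (B; A:dirty, B:dirty)
[4] after Right: (B; A:dirty, B:dirty)
[5] after Suck: (B; A:dirty, B:clear)
[6] after Left: (A; A:dirty, B:clear)

(A; A:dirty, B:clear)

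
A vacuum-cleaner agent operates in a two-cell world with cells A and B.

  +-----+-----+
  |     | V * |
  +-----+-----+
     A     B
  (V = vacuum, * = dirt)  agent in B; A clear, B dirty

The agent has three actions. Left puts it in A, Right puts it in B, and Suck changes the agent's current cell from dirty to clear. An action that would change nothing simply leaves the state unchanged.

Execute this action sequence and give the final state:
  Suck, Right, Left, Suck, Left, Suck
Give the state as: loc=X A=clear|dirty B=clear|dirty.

[1] after Suck: loc=B A=clear B=clear
[2] after Right: loc=B A=clear B=clear
[3] after Left: loc=A A=clear B=clear
[4] after Suck: loc=A A=clear B=clear
[5] after Left: loc=A A=clear B=clear
[6] after Suck: loc=A A=clear B=clear

loc=A A=clear B=clear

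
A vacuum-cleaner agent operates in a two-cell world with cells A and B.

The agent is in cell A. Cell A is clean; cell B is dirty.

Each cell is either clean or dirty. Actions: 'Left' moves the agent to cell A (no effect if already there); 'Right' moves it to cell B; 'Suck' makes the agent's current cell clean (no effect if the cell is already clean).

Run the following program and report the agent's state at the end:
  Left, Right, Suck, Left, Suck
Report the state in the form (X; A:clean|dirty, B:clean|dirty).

(A; A:clean, B:clean)

t=1 Left ⇒ (A; A:clean, B:dirty)
t=2 Right ⇒ (B; A:clean, B:dirty)
t=3 Suck ⇒ (B; A:clean, B:clean)
t=4 Left ⇒ (A; A:clean, B:clean)
t=5 Suck ⇒ (A; A:clean, B:clean)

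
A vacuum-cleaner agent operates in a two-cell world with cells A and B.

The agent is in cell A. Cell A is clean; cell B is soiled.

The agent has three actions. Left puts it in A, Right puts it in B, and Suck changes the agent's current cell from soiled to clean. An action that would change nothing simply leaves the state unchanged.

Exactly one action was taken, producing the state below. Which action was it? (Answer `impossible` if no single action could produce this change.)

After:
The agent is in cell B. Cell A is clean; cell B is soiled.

try  Left: (A; A:clean, B:soiled)
try Right: (B; A:clean, B:soiled)  ← match
try  Suck: (A; A:clean, B:soiled)

Right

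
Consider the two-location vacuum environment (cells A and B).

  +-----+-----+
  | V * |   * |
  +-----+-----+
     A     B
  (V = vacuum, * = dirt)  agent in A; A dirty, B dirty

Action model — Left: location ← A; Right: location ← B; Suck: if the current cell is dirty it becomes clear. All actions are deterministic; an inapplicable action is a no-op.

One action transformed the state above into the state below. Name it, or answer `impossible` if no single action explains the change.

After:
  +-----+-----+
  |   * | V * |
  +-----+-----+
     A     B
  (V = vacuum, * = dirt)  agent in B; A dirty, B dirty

try  Left: <A|dirty|dirty>
try Right: <B|dirty|dirty>  ← match
try  Suck: <A|clear|dirty>

Right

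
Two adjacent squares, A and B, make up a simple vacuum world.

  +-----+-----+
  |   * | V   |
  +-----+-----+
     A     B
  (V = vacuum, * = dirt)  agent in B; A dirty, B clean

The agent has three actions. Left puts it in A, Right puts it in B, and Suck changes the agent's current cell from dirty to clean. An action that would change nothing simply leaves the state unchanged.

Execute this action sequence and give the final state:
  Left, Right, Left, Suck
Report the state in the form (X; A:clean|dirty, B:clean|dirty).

step 1/4 (Left): (A; A:dirty, B:clean)
step 2/4 (Right): (B; A:dirty, B:clean)
step 3/4 (Left): (A; A:dirty, B:clean)
step 4/4 (Suck): (A; A:clean, B:clean)

(A; A:clean, B:clean)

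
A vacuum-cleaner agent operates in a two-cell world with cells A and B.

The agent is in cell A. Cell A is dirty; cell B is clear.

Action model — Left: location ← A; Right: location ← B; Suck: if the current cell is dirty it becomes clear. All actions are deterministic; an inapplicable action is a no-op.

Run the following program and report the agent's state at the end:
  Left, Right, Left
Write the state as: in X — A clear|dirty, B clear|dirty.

Left (#1): in A — A dirty, B clear
Right (#2): in B — A dirty, B clear
Left (#3): in A — A dirty, B clear

in A — A dirty, B clear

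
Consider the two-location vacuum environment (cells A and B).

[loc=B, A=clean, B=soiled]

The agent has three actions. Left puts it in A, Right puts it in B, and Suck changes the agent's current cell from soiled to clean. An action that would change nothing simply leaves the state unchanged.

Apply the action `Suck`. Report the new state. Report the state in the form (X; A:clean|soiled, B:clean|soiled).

(B; A:clean, B:clean)

start: (B; A:clean, B:soiled)
t=1 Suck ⇒ (B; A:clean, B:clean)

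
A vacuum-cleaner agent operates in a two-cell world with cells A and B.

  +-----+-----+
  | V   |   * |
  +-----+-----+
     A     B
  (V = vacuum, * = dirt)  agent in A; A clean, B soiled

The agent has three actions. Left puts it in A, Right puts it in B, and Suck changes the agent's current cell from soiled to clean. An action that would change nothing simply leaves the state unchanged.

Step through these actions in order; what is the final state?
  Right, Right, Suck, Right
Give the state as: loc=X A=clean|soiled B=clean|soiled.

step 1/4 (Right): loc=B A=clean B=soiled
step 2/4 (Right): loc=B A=clean B=soiled
step 3/4 (Suck): loc=B A=clean B=clean
step 4/4 (Right): loc=B A=clean B=clean

loc=B A=clean B=clean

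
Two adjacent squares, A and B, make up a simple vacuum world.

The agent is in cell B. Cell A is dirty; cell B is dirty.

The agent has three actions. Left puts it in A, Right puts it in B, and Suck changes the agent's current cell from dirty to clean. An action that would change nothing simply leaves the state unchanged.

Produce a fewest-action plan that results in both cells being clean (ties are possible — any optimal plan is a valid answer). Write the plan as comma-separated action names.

Suck, Left, Suck

step 1/3 (Suck): (B; A:dirty, B:clean)
step 2/3 (Left): (A; A:dirty, B:clean)
step 3/3 (Suck): (A; A:clean, B:clean)
min 3: Suck B + move + Suck A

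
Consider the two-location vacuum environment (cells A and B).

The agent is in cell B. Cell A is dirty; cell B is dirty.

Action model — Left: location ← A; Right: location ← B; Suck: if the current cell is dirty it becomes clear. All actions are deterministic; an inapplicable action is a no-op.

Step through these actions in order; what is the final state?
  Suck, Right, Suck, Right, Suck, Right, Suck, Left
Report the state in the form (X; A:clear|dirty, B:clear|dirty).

(A; A:dirty, B:clear)

1. Suck → (B; A:dirty, B:clear)
2. Right → (B; A:dirty, B:clear)
3. Suck → (B; A:dirty, B:clear)
4. Right → (B; A:dirty, B:clear)
5. Suck → (B; A:dirty, B:clear)
6. Right → (B; A:dirty, B:clear)
7. Suck → (B; A:dirty, B:clear)
8. Left → (A; A:dirty, B:clear)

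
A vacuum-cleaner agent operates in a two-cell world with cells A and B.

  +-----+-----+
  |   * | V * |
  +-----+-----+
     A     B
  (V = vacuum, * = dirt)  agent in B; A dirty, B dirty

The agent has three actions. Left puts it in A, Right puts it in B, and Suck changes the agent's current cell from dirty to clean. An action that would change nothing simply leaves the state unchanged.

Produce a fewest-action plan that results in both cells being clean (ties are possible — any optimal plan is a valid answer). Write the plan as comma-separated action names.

Suck, Left, Suck

t=1 Suck ⇒ <B|dirty|clean>
t=2 Left ⇒ <A|dirty|clean>
t=3 Suck ⇒ <A|clean|clean>
min 3: Suck B + move + Suck A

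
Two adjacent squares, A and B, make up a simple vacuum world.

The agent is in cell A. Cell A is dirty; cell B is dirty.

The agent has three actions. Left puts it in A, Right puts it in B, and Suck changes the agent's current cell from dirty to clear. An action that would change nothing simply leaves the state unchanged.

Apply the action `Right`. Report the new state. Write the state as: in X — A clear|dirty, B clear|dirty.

in B — A dirty, B dirty

start: in A — A dirty, B dirty
1. Right → in B — A dirty, B dirty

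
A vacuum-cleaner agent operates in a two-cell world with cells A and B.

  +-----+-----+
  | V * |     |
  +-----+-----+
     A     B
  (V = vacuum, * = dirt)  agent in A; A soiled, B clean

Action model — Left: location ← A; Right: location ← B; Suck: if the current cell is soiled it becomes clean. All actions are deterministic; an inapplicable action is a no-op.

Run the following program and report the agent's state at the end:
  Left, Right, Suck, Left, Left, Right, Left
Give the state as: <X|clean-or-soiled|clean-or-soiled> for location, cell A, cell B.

t=1 Left ⇒ <A|soiled|clean>
t=2 Right ⇒ <B|soiled|clean>
t=3 Suck ⇒ <B|soiled|clean>
t=4 Left ⇒ <A|soiled|clean>
t=5 Left ⇒ <A|soiled|clean>
t=6 Right ⇒ <B|soiled|clean>
t=7 Left ⇒ <A|soiled|clean>

<A|soiled|clean>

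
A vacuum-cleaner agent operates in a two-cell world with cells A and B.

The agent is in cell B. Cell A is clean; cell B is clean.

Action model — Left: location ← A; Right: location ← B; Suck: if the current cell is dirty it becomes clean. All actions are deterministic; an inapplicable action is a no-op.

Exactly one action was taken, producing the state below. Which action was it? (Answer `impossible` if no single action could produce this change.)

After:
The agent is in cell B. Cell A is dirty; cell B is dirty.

try  Left: (A; A:clean, B:clean)
try Right: (B; A:clean, B:clean)
try  Suck: (B; A:clean, B:clean)
no single action produces the after-state

impossible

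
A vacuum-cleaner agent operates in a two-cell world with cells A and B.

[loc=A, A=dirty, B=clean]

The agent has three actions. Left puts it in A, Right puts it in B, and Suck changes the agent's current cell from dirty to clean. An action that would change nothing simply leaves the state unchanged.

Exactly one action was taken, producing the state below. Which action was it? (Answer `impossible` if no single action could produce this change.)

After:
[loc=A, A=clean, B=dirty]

impossible

try  Left: (A; A:dirty, B:clean)
try Right: (B; A:dirty, B:clean)
try  Suck: (A; A:clean, B:clean)
no single action produces the after-state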